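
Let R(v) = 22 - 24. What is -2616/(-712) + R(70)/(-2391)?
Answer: 782035/212799 ≈ 3.6750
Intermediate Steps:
R(v) = -2
-2616/(-712) + R(70)/(-2391) = -2616/(-712) - 2/(-2391) = -2616*(-1/712) - 2*(-1/2391) = 327/89 + 2/2391 = 782035/212799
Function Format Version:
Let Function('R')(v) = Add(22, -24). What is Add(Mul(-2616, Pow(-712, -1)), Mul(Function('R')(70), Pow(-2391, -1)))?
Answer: Rational(782035, 212799) ≈ 3.6750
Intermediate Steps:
Function('R')(v) = -2
Add(Mul(-2616, Pow(-712, -1)), Mul(Function('R')(70), Pow(-2391, -1))) = Add(Mul(-2616, Pow(-712, -1)), Mul(-2, Pow(-2391, -1))) = Add(Mul(-2616, Rational(-1, 712)), Mul(-2, Rational(-1, 2391))) = Add(Rational(327, 89), Rational(2, 2391)) = Rational(782035, 212799)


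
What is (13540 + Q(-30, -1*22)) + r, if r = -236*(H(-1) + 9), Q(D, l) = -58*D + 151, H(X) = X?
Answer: 13543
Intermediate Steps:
Q(D, l) = 151 - 58*D
r = -1888 (r = -236*(-1 + 9) = -236*8 = -1888)
(13540 + Q(-30, -1*22)) + r = (13540 + (151 - 58*(-30))) - 1888 = (13540 + (151 + 1740)) - 1888 = (13540 + 1891) - 1888 = 15431 - 1888 = 13543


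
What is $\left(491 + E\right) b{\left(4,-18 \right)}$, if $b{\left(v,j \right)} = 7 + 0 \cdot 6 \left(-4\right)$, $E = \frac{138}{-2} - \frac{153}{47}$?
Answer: $\frac{137767}{47} \approx 2931.2$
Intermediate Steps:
$E = - \frac{3396}{47}$ ($E = 138 \left(- \frac{1}{2}\right) - \frac{153}{47} = -69 - \frac{153}{47} = - \frac{3396}{47} \approx -72.255$)
$b{\left(v,j \right)} = 7$ ($b{\left(v,j \right)} = 7 + 0 \left(-4\right) = 7 + 0 = 7$)
$\left(491 + E\right) b{\left(4,-18 \right)} = \left(491 - \frac{3396}{47}\right) 7 = \frac{19681}{47} \cdot 7 = \frac{137767}{47}$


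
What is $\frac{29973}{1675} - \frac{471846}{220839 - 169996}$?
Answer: $\frac{733575189}{85162025} \approx 8.6139$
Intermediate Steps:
$\frac{29973}{1675} - \frac{471846}{220839 - 169996} = 29973 \cdot \frac{1}{1675} - \frac{471846}{50843} = \frac{29973}{1675} - \frac{471846}{50843} = \frac{733575189}{85162025}$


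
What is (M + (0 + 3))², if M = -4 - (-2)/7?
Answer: 25/49 ≈ 0.51020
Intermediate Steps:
M = -26/7 (M = -4 - (-2)/7 = -4 - 1*(-2/7) = -4 + 2/7 = -26/7 ≈ -3.7143)
(M + (0 + 3))² = (-26/7 + (0 + 3))² = (-26/7 + 3)² = (-5/7)² = 25/49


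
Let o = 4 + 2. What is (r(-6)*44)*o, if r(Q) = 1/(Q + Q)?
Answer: -22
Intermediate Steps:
r(Q) = 1/(2*Q)
o = 6
(r(-6)*44)*o = (((½)/(-6))*44)*6 = (((½)*(-⅙))*44)*6 = -1/12*44*6 = -11/3*6 = -22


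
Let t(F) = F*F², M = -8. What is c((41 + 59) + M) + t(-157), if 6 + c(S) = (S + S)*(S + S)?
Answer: -3836043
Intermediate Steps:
c(S) = -6 + 4*S² (c(S) = -6 + (S + S)*(S + S) = -6 + (2*S)*(2*S) = -6 + 4*S²)
t(F) = F³
c((41 + 59) + M) + t(-157) = (-6 + 4*((41 + 59) - 8)²) + (-157)³ = (-6 + 4*(100 - 8)²) - 3869893 = (-6 + 4*92²) - 3869893 = (-6 + 4*8464) - 3869893 = (-6 + 33856) - 3869893 = 33850 - 3869893 = -3836043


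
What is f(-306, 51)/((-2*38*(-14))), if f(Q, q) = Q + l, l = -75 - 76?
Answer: -457/1064 ≈ -0.42951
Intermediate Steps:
l = -151
f(Q, q) = -151 + Q (f(Q, q) = Q - 151 = -151 + Q)
f(-306, 51)/((-2*38*(-14))) = (-151 - 306)/((-2*38*(-14))) = -457/((-76*(-14))) = -457/1064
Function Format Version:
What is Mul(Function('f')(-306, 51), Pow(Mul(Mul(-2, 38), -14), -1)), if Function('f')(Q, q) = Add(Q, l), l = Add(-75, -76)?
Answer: Rational(-457, 1064) ≈ -0.42951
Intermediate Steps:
l = -151
Function('f')(Q, q) = Add(-151, Q) (Function('f')(Q, q) = Add(Q, -151) = Add(-151, Q))
Mul(Function('f')(-306, 51), Pow(Mul(Mul(-2, 38), -14), -1)) = Mul(Add(-151, -306), Pow(Mul(Mul(-2, 38), -14), -1)) = Mul(-457, Pow(Mul(-76, -14), -1)) = Mul(-457, Pow(1064, -1)) = Mul(-457, Rational(1, 1064)) = Rational(-457, 1064)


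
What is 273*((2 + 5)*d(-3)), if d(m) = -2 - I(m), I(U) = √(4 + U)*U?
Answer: 1911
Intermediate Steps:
I(U) = U*√(4 + U)
d(m) = -2 - m*√(4 + m)
273*((2 + 5)*d(-3)) = 273*((2 + 5)*(-2 - 1*(-3)*√(4 - 3))) = 273*(7*(-2 - 1*(-3)*√1)) = 273*(7*(-2 - 1*(-3)*1)) = 273*(7*(-2 + 3)) = 273*(7*1) = 273*7 = 1911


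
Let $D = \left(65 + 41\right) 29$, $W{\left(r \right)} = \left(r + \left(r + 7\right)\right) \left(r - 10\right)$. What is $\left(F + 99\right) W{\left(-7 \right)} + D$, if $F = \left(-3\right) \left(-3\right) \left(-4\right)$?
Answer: $10571$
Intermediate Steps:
$W{\left(r \right)} = \left(-10 + r\right) \left(7 + 2 r\right)$ ($W{\left(r \right)} = \left(r + \left(7 + r\right)\right) \left(-10 + r\right) = \left(7 + 2 r\right) \left(-10 + r\right) = \left(-10 + r\right) \left(7 + 2 r\right)$)
$F = -36$ ($F = 9 \left(-4\right) = -36$)
$D = 3074$ ($D = 106 \cdot 29 = 3074$)
$\left(F + 99\right) W{\left(-7 \right)} + D = \left(-36 + 99\right) \left(-70 - -91 + 2 \left(-7\right)^{2}\right) + 3074 = 63 \left(-70 + 91 + 2 \cdot 49\right) + 3074 = 63 \left(-70 + 91 + 98\right) + 3074 = 63 \cdot 119 + 3074 = 7497 + 3074 = 10571$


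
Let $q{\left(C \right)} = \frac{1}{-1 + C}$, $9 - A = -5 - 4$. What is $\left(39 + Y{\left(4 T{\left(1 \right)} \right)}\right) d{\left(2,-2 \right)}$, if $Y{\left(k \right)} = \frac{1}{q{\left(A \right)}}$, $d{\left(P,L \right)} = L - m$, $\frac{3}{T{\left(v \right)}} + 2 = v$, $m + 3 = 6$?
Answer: $-280$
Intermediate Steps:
$m = 3$ ($m = -3 + 6 = 3$)
$T{\left(v \right)} = \frac{3}{-2 + v}$
$d{\left(P,L \right)} = -3 + L$ ($d{\left(P,L \right)} = L - 3 = -3 + L$)
$A = 18$ ($A = 9 - \left(-5 - 4\right) = 9 - -9 = 9 + 9 = 18$)
$Y{\left(k \right)} = 17$ ($Y{\left(k \right)} = \frac{1}{\frac{1}{-1 + 18}} = \frac{1}{\frac{1}{17}} = 17$)
$\left(39 + Y{\left(4 T{\left(1 \right)} \right)}\right) d{\left(2,-2 \right)} = \left(39 + 17\right) \left(-3 - 2\right) = 56 \left(-5\right) = -280$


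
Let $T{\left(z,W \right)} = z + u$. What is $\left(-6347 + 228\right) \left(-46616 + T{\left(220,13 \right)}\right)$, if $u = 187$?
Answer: $282752871$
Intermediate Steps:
$T{\left(z,W \right)} = 187 + z$ ($T{\left(z,W \right)} = z + 187 = 187 + z$)
$\left(-6347 + 228\right) \left(-46616 + T{\left(220,13 \right)}\right) = \left(-6347 + 228\right) \left(-46616 + \left(187 + 220\right)\right) = - 6119 \left(-46616 + 407\right) = \left(-6119\right) \left(-46209\right) = 282752871$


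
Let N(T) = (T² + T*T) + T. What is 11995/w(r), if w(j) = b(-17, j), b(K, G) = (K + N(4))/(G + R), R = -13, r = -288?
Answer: -3610495/19 ≈ -1.9003e+5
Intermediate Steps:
N(T) = T + 2*T² (N(T) = (T² + T²) + T = 2*T² + T = T + 2*T²)
b(K, G) = (36 + K)/(-13 + G) (b(K, G) = (K + 4*(1 + 2*4))/(G - 13) = (K + 4*(1 + 8))/(-13 + G) = (K + 4*9)/(-13 + G) = (K + 36)/(-13 + G) = (36 + K)/(-13 + G))
w(j) = 19/(-13 + j) (w(j) = (36 - 17)/(-13 + j) = 19/(-13 + j))
11995/w(r) = 11995/((19/(-13 - 288))) = 11995/((19/(-301))) = 11995/((19*(-1/301))) = 11995/(-19/301) = 11995*(-301/19) = -3610495/19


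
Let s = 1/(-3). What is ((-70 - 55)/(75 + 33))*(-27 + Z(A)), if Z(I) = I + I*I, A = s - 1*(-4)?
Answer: 11125/972 ≈ 11.445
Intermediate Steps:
s = -⅓ ≈ -0.33333
A = 11/3 (A = -⅓ - 1*(-4) = -⅓ + 4 = 11/3 ≈ 3.6667)
Z(I) = I + I²
((-70 - 55)/(75 + 33))*(-27 + Z(A)) = ((-70 - 55)/(75 + 33))*(-27 + 11*(1 + 11/3)/3) = (-125/108)*(-27 + (11/3)*(14/3)) = (-125*1/108)*(-27 + 154/9) = -125/108*(-89/9) = 11125/972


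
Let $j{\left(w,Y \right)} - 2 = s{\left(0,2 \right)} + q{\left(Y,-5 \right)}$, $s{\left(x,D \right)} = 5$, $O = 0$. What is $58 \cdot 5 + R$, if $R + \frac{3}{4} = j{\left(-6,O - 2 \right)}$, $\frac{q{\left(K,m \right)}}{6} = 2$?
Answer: $\frac{1233}{4} \approx 308.25$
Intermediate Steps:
$q{\left(K,m \right)} = 12$ ($q{\left(K,m \right)} = 6 \cdot 2 = 12$)
$j{\left(w,Y \right)} = 19$ ($j{\left(w,Y \right)} = 2 + \left(5 + 12\right) = 2 + 17 = 19$)
$R = \frac{73}{4}$ ($R = - \frac{3}{4} + 19 = \frac{73}{4} \approx 18.25$)
$58 \cdot 5 + R = 58 \cdot 5 + \frac{73}{4} = 290 + \frac{73}{4} = \frac{1233}{4}$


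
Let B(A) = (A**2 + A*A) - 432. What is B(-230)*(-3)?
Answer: -316104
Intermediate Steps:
B(A) = -432 + 2*A**2 (B(A) = (A**2 + A**2) - 432 = 2*A**2 - 432 = -432 + 2*A**2)
B(-230)*(-3) = (-432 + 2*(-230)**2)*(-3) = (-432 + 2*52900)*(-3) = (-432 + 105800)*(-3) = 105368*(-3) = -316104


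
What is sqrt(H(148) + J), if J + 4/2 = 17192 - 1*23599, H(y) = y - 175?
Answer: 2*I*sqrt(1609) ≈ 80.225*I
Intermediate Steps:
H(y) = -175 + y
J = -6409 (J = -2 + (17192 - 1*23599) = -2 + (17192 - 23599) = -2 - 6407 = -6409)
sqrt(H(148) + J) = sqrt((-175 + 148) - 6409) = sqrt(-27 - 6409) = sqrt(-6436) = 2*I*sqrt(1609)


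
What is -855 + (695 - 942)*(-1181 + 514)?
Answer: 163894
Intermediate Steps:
-855 + (695 - 942)*(-1181 + 514) = -855 - 247*(-667) = -855 + 164749 = 163894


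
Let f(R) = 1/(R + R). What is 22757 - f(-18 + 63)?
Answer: 2048129/90 ≈ 22757.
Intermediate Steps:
f(R) = 1/(2*R)
22757 - f(-18 + 63) = 22757 - 1/(2*(-18 + 63)) = 22757 - 1/(2*45) = 22757 - 1*1/90 = 22757 - 1/90 = 2048129/90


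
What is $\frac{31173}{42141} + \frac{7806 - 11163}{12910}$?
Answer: $\frac{86992031}{181346770} \approx 0.4797$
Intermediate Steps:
$\frac{31173}{42141} + \frac{7806 - 11163}{12910} = 31173 \cdot \frac{1}{42141} + \left(7806 - 11163\right) \frac{1}{12910} = \frac{10391}{14047} - \frac{3357}{12910} = \frac{86992031}{181346770}$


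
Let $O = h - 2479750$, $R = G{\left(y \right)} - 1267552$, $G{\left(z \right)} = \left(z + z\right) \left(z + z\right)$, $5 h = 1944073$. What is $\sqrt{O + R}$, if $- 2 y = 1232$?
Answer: $\frac{i \sqrt{46016585}}{5} \approx 1356.7 i$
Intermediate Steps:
$h = \frac{1944073}{5}$ ($h = \frac{1}{5} \cdot 1944073 = \frac{1944073}{5} \approx 3.8881 \cdot 10^{5}$)
$y = -616$ ($y = \left(- \frac{1}{2}\right) 1232 = -616$)
$G{\left(z \right)} = 4 z^{2}$ ($G{\left(z \right)} = 2 z 2 z = 4 z^{2}$)
$R = 250272$ ($R = 4 \left(-616\right)^{2} - 1267552 = 4 \cdot 379456 - 1267552 = 1517824 - 1267552 = 250272$)
$O = - \frac{10454677}{5}$ ($O = \frac{1944073}{5} - 2479750 = - \frac{10454677}{5} \approx -2.0909 \cdot 10^{6}$)
$\sqrt{O + R} = \sqrt{- \frac{10454677}{5} + 250272} = \sqrt{- \frac{9203317}{5}} = \frac{i \sqrt{46016585}}{5}$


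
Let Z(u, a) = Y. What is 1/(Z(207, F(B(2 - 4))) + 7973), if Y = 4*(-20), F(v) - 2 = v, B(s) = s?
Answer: 1/7893 ≈ 0.00012669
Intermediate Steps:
F(v) = 2 + v
Y = -80
Z(u, a) = -80
1/(Z(207, F(B(2 - 4))) + 7973) = 1/(-80 + 7973) = 1/7893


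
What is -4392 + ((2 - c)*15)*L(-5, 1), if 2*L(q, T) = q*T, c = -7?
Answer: -9459/2 ≈ -4729.5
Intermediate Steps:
L(q, T) = T*q/2 (L(q, T) = (q*T)/2 = (T*q)/2 = T*q/2)
-4392 + ((2 - c)*15)*L(-5, 1) = -4392 + ((2 - 1*(-7))*15)*((½)*1*(-5)) = -4392 + ((2 + 7)*15)*(-5/2) = -4392 + (9*15)*(-5/2) = -4392 + 135*(-5/2) = -4392 - 675/2 = -9459/2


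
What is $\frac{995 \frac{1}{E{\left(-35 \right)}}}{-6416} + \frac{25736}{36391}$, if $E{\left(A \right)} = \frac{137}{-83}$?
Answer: $\frac{25627088847}{31987397872} \approx 0.80116$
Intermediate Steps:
$E{\left(A \right)} = - \frac{137}{83}$ ($E{\left(A \right)} = 137 \left(- \frac{1}{83}\right) = - \frac{137}{83}$)
$\frac{995 \frac{1}{E{\left(-35 \right)}}}{-6416} + \frac{25736}{36391} = \frac{995 \frac{1}{- \frac{137}{83}}}{-6416} + \frac{25736}{36391} = 995 \left(- \frac{83}{137}\right) \left(- \frac{1}{6416}\right) + 25736 \cdot \frac{1}{36391} = \left(- \frac{82585}{137}\right) \left(- \frac{1}{6416}\right) + \frac{25736}{36391} = \frac{82585}{878992} + \frac{25736}{36391} = \frac{25627088847}{31987397872}$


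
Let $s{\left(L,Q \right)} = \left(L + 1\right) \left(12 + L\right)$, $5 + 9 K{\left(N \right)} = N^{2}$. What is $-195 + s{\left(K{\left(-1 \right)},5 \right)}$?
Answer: $- \frac{15275}{81} \approx -188.58$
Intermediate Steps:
$K{\left(N \right)} = - \frac{5}{9} + \frac{N^{2}}{9}$
$s{\left(L,Q \right)} = \left(1 + L\right) \left(12 + L\right)$
$-195 + s{\left(K{\left(-1 \right)},5 \right)} = -195 + \left(12 + \left(- \frac{5}{9} + \frac{\left(-1\right)^{2}}{9}\right)^{2} + 13 \left(- \frac{5}{9} + \frac{\left(-1\right)^{2}}{9}\right)\right) = -195 + \left(12 + \left(- \frac{5}{9} + \frac{1}{9} \cdot 1\right)^{2} + 13 \left(- \frac{5}{9} + \frac{1}{9} \cdot 1\right)\right) = -195 + \left(12 + \left(- \frac{5}{9} + \frac{1}{9}\right)^{2} + 13 \left(- \frac{5}{9} + \frac{1}{9}\right)\right) = -195 + \left(12 + \left(- \frac{4}{9}\right)^{2} + 13 \left(- \frac{4}{9}\right)\right) = -195 + \left(12 + \frac{16}{81} - \frac{52}{9}\right) = -195 + \frac{520}{81} = - \frac{15275}{81}$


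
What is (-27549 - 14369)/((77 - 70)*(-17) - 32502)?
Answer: 41918/32621 ≈ 1.2850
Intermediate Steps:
(-27549 - 14369)/((77 - 70)*(-17) - 32502) = -41918/(7*(-17) - 32502) = -41918/(-119 - 32502) = -41918/(-32621) = -41918*(-1/32621) = 41918/32621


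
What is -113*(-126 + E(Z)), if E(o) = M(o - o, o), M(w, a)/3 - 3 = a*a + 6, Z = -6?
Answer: -1017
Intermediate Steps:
M(w, a) = 27 + 3*a**2 (M(w, a) = 9 + 3*(a*a + 6) = 9 + 3*(a**2 + 6) = 9 + 3*(6 + a**2) = 9 + (18 + 3*a**2) = 27 + 3*a**2)
E(o) = 27 + 3*o**2
-113*(-126 + E(Z)) = -113*(-126 + (27 + 3*(-6)**2)) = -113*(-126 + (27 + 3*36)) = -113*(-126 + (27 + 108)) = -113*(-126 + 135) = -113*9 = -1017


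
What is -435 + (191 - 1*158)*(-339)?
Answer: -11622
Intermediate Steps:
-435 + (191 - 1*158)*(-339) = -435 + (191 - 158)*(-339) = -435 + 33*(-339) = -435 - 11187 = -11622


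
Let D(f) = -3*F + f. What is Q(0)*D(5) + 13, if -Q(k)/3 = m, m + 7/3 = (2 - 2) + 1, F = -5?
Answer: 93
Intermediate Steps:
D(f) = 15 + f (D(f) = -3*(-5) + f = 15 + f)
m = -4/3 (m = -7/3 + ((2 - 2) + 1) = -7/3 + (0 + 1) = -7/3 + 1 = -4/3 ≈ -1.3333)
Q(k) = 4 (Q(k) = -3*(-4/3) = 4)
Q(0)*D(5) + 13 = 4*(15 + 5) + 13 = 4*20 + 13 = 80 + 13 = 93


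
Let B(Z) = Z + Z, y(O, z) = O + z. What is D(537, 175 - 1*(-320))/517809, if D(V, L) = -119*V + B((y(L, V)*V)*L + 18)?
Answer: 182859431/172603 ≈ 1059.4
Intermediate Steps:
B(Z) = 2*Z
D(V, L) = 36 - 119*V + 2*L*V*(L + V) (D(V, L) = -119*V + 2*(((L + V)*V)*L + 18) = -119*V + 2*((V*(L + V))*L + 18) = -119*V + 2*(L*V*(L + V) + 18) = -119*V + 2*(18 + L*V*(L + V)) = -119*V + (36 + 2*L*V*(L + V)) = 36 - 119*V + 2*L*V*(L + V))
D(537, 175 - 1*(-320))/517809 = (36 - 119*537 + 2*(175 - 1*(-320))*537*((175 - 1*(-320)) + 537))/517809 = (36 - 63903 + 2*(175 + 320)*537*((175 + 320) + 537))*(1/517809) = (36 - 63903 + 2*495*537*(495 + 537))*(1/517809) = (36 - 63903 + 2*495*537*1032)*(1/517809) = (36 - 63903 + 548642160)*(1/517809) = 548578293*(1/517809) = 182859431/172603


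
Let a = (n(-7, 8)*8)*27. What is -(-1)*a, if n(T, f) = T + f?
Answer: 216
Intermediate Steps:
a = 216 (a = ((-7 + 8)*8)*27 = (1*8)*27 = 8*27 = 216)
-(-1)*a = -(-1)*216 = -1*(-216) = 216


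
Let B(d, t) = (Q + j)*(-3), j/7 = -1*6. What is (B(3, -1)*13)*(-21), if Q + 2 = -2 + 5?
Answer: -33579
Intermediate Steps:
Q = 1 (Q = -2 + (-2 + 5) = -2 + 3 = 1)
j = -42 (j = 7*(-1*6) = 7*(-6) = -42)
B(d, t) = 123 (B(d, t) = (1 - 42)*(-3) = -41*(-3) = 123)
(B(3, -1)*13)*(-21) = (123*13)*(-21) = 1599*(-21) = -33579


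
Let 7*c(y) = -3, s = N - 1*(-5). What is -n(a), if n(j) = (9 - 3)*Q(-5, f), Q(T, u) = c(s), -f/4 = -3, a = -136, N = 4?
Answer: 18/7 ≈ 2.5714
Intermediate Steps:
f = 12 (f = -4*(-3) = 12)
s = 9 (s = 4 - 1*(-5) = 4 + 5 = 9)
c(y) = -3/7 (c(y) = (1/7)*(-3) = -3/7)
Q(T, u) = -3/7
n(j) = -18/7 (n(j) = (9 - 3)*(-3/7) = 6*(-3/7) = -18/7)
-n(a) = -1*(-18/7) = 18/7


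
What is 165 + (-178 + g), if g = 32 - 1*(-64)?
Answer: 83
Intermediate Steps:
g = 96 (g = 32 + 64 = 96)
165 + (-178 + g) = 165 + (-178 + 96) = 165 - 82 = 83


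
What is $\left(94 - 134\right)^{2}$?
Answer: $1600$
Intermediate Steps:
$\left(94 - 134\right)^{2} = \left(-40\right)^{2} = 1600$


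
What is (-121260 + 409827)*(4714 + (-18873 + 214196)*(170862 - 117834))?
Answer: 2988859469397786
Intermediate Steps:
(-121260 + 409827)*(4714 + (-18873 + 214196)*(170862 - 117834)) = 288567*(4714 + 195323*53028) = 288567*(4714 + 10357588044) = 288567*10357592758 = 2988859469397786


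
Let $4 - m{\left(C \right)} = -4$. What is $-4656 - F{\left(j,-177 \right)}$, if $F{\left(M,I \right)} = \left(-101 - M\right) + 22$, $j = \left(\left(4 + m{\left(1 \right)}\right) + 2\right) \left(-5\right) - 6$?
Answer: $-4653$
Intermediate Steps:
$m{\left(C \right)} = 8$ ($m{\left(C \right)} = 4 - -4 = 4 + 4 = 8$)
$j = -76$ ($j = \left(\left(4 + 8\right) + 2\right) \left(-5\right) - 6 = \left(12 + 2\right) \left(-5\right) - 6 = 14 \left(-5\right) - 6 = -70 - 6 = -76$)
$F{\left(M,I \right)} = -79 - M$
$-4656 - F{\left(j,-177 \right)} = -4656 - \left(-79 - -76\right) = -4656 - \left(-79 + 76\right) = -4656 - -3 = -4656 + 3 = -4653$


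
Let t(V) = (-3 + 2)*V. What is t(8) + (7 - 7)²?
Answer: -8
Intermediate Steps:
t(V) = -V
t(8) + (7 - 7)² = -1*8 + (7 - 7)² = -8 + 0² = -8 + 0 = -8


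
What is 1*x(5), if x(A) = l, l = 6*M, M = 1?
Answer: 6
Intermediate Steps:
l = 6 (l = 6*1 = 6)
x(A) = 6
1*x(5) = 1*6 = 6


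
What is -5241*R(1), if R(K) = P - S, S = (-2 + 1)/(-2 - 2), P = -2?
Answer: 47169/4 ≈ 11792.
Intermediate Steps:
S = 1/4 (S = -1/(-4) = -1*(-1/4) = 1/4 ≈ 0.25000)
R(K) = -9/4 (R(K) = -2 - 1*1/4 = -2 - 1/4 = -9/4)
-5241*R(1) = -5241*(-9/4) = 47169/4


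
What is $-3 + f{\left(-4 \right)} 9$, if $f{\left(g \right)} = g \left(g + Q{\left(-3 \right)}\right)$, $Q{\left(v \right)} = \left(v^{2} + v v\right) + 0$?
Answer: $-507$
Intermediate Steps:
$Q{\left(v \right)} = 2 v^{2}$ ($Q{\left(v \right)} = \left(v^{2} + v^{2}\right) + 0 = 2 v^{2} + 0 = 2 v^{2}$)
$f{\left(g \right)} = g \left(18 + g\right)$ ($f{\left(g \right)} = g \left(g + 2 \left(-3\right)^{2}\right) = g \left(g + 2 \cdot 9\right) = g \left(g + 18\right) = g \left(18 + g\right)$)
$-3 + f{\left(-4 \right)} 9 = -3 + - 4 \left(18 - 4\right) 9 = -3 + \left(-4\right) 14 \cdot 9 = -3 - 504 = -507$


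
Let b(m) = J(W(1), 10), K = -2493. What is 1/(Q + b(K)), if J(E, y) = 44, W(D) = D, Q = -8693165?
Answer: -1/8693121 ≈ -1.1503e-7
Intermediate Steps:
b(m) = 44
1/(Q + b(K)) = 1/(-8693165 + 44) = 1/(-8693121) = -1/8693121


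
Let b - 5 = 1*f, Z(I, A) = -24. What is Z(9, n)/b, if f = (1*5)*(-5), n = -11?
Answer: 6/5 ≈ 1.2000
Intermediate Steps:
f = -25 (f = 5*(-5) = -25)
b = -20 (b = 5 + 1*(-25) = 5 - 25 = -20)
Z(9, n)/b = -24/(-20) = -24*(-1/20) = 6/5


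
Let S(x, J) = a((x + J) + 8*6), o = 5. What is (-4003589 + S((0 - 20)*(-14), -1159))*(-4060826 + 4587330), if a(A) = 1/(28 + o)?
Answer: -6323716820704/3 ≈ -2.1079e+12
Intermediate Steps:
a(A) = 1/33 (a(A) = 1/(28 + 5) = 1/33)
S(x, J) = 1/33
(-4003589 + S((0 - 20)*(-14), -1159))*(-4060826 + 4587330) = (-4003589 + 1/33)*(-4060826 + 4587330) = -132118436/33*526504 = -6323716820704/3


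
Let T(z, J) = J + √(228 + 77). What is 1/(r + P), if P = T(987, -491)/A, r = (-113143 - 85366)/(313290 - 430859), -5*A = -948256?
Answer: 2619194832815373025572/4415590080773655445457 - 8192024928554260*√305/4415590080773655445457 ≈ 0.59314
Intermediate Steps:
T(z, J) = J + √305
A = 948256/5 (A = -⅕*(-948256) = 948256/5 ≈ 1.8965e+5)
r = 198509/117569 (r = -198509/(-117569) = -198509*(-1/117569) = 198509/117569 ≈ 1.6884)
P = -2455/948256 + 5*√305/948256 (P = (-491 + √305)/(948256/5) = (-491 + √305)*(5/948256) = -2455/948256 + 5*√305/948256 ≈ -0.0024969)
1/(r + P) = 1/(198509/117569 + (-2455/948256 + 5*√305/948256)) = 1/(187948718409/111485509664 + 5*√305/948256)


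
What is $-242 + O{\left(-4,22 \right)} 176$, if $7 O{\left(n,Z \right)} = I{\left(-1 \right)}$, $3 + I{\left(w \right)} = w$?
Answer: $- \frac{2398}{7} \approx -342.57$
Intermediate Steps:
$I{\left(w \right)} = -3 + w$
$O{\left(n,Z \right)} = - \frac{4}{7}$ ($O{\left(n,Z \right)} = \frac{-3 - 1}{7} = \frac{1}{7} \left(-4\right) = - \frac{4}{7}$)
$-242 + O{\left(-4,22 \right)} 176 = -242 - \frac{704}{7} = - \frac{2398}{7}$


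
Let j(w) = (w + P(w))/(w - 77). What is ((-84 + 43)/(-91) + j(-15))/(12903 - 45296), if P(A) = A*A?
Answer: 7669/135597098 ≈ 5.6557e-5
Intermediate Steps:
P(A) = A²
j(w) = (w + w²)/(-77 + w) (j(w) = (w + w²)/(w - 77) = (w + w²)/(-77 + w))
((-84 + 43)/(-91) + j(-15))/(12903 - 45296) = ((-84 + 43)/(-91) - 15*(1 - 15)/(-77 - 15))/(12903 - 45296) = (-1/91*(-41) - 15*(-14)/(-92))/(-32393) = (41/91 - 15*(-1/92)*(-14))*(-1/32393) = (41/91 - 105/46)*(-1/32393) = -7669/4186*(-1/32393) = 7669/135597098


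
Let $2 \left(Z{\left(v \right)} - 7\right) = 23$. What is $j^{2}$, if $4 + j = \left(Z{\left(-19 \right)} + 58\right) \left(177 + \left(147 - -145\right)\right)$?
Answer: $\frac{5147919001}{4} \approx 1.287 \cdot 10^{9}$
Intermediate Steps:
$Z{\left(v \right)} = \frac{37}{2}$ ($Z{\left(v \right)} = 7 + \frac{1}{2} \cdot 23 = 7 + \frac{23}{2} = \frac{37}{2}$)
$j = \frac{71749}{2}$ ($j = -4 + \left(\frac{37}{2} + 58\right) \left(177 + \left(147 - -145\right)\right) = -4 + \frac{153 \left(177 + \left(147 + 145\right)\right)}{2} = -4 + \frac{153 \left(177 + 292\right)}{2} = -4 + \frac{153}{2} \cdot 469 = -4 + \frac{71757}{2} = \frac{71749}{2} \approx 35875.0$)
$j^{2} = \left(\frac{71749}{2}\right)^{2} = \frac{5147919001}{4}$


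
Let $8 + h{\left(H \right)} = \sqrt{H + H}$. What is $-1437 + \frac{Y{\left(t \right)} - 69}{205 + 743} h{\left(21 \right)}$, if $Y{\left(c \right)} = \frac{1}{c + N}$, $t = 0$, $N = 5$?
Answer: $- \frac{1702157}{1185} - \frac{86 \sqrt{42}}{1185} \approx -1436.9$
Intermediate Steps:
$h{\left(H \right)} = -8 + \sqrt{2} \sqrt{H}$ ($h{\left(H \right)} = -8 + \sqrt{H + H} = -8 + \sqrt{2 H} = -8 + \sqrt{2} \sqrt{H}$)
$Y{\left(c \right)} = \frac{1}{5 + c}$ ($Y{\left(c \right)} = \frac{1}{c + 5} = \frac{1}{5 + c}$)
$-1437 + \frac{Y{\left(t \right)} - 69}{205 + 743} h{\left(21 \right)} = -1437 + \frac{\frac{1}{5 + 0} - 69}{205 + 743} \left(-8 + \sqrt{2} \sqrt{21}\right) = -1437 + \frac{\frac{1}{5} - 69}{948} \left(-8 + \sqrt{42}\right) = -1437 + \left(\frac{1}{5} - 69\right) \frac{1}{948} \left(-8 + \sqrt{42}\right) = -1437 + \left(- \frac{344}{5}\right) \frac{1}{948} \left(-8 + \sqrt{42}\right) = -1437 - \frac{86 \left(-8 + \sqrt{42}\right)}{1185} = -1437 + \left(\frac{688}{1185} - \frac{86 \sqrt{42}}{1185}\right) = - \frac{1702157}{1185} - \frac{86 \sqrt{42}}{1185}$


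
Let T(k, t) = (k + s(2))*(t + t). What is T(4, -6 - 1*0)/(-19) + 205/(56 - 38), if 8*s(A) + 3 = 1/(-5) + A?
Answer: 23633/1710 ≈ 13.820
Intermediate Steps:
s(A) = -2/5 + A/8 (s(A) = -3/8 + (1/(-5) + A)/8 = -3/8 + (-1/5 + A)/8 = -3/8 + (-1/40 + A/8) = -2/5 + A/8)
T(k, t) = 2*t*(-3/20 + k) (T(k, t) = (k + (-2/5 + (1/8)*2))*(t + t) = (k + (-2/5 + 1/4))*(2*t) = (k - 3/20)*(2*t) = (-3/20 + k)*(2*t) = 2*t*(-3/20 + k))
T(4, -6 - 1*0)/(-19) + 205/(56 - 38) = ((-6 - 1*0)*(-3 + 20*4)/10)/(-19) + 205/(56 - 38) = ((-6 + 0)*(-3 + 80)/10)*(-1/19) + 205/18 = ((1/10)*(-6)*77)*(-1/19) + 205*(1/18) = -231/5*(-1/19) + 205/18 = 231/95 + 205/18 = 23633/1710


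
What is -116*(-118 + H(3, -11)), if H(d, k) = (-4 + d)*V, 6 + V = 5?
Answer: 13572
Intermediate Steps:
V = -1 (V = -6 + 5 = -1)
H(d, k) = 4 - d (H(d, k) = (-4 + d)*(-1) = 4 - d)
-116*(-118 + H(3, -11)) = -116*(-118 + (4 - 1*3)) = -116*(-118 + (4 - 3)) = -116*(-118 + 1) = -116*(-117) = 13572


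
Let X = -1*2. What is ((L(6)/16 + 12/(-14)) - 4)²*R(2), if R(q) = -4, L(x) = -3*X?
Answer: -63001/784 ≈ -80.358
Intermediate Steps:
X = -2
L(x) = 6 (L(x) = -3*(-2) = 6)
((L(6)/16 + 12/(-14)) - 4)²*R(2) = ((6/16 + 12/(-14)) - 4)²*(-4) = ((6*(1/16) + 12*(-1/14)) - 4)²*(-4) = ((3/8 - 6/7) - 4)²*(-4) = (-27/56 - 4)²*(-4) = (-251/56)²*(-4) = (63001/3136)*(-4) = -63001/784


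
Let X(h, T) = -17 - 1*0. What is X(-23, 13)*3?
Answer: -51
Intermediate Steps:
X(h, T) = -17 (X(h, T) = -17 + 0 = -17)
X(-23, 13)*3 = -17*3 = -51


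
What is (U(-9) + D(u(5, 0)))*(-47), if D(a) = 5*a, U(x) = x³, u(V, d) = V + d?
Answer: 33088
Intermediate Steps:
(U(-9) + D(u(5, 0)))*(-47) = ((-9)³ + 5*(5 + 0))*(-47) = (-729 + 5*5)*(-47) = (-729 + 25)*(-47) = -704*(-47) = 33088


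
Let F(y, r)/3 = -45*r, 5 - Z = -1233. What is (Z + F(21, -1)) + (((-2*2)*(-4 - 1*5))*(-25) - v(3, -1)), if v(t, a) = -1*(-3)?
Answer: 470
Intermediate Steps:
Z = 1238 (Z = 5 - 1*(-1233) = 5 + 1233 = 1238)
v(t, a) = 3
F(y, r) = -135*r (F(y, r) = 3*(-45*r) = -135*r)
(Z + F(21, -1)) + (((-2*2)*(-4 - 1*5))*(-25) - v(3, -1)) = (1238 - 135*(-1)) + (((-2*2)*(-4 - 1*5))*(-25) - 1*3) = (1238 + 135) + (-4*(-4 - 5)*(-25) - 3) = 1373 + (-4*(-9)*(-25) - 3) = 1373 + (36*(-25) - 3) = 1373 + (-900 - 3) = 1373 - 903 = 470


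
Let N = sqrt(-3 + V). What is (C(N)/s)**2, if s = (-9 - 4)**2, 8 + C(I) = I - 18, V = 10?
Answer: (26 - sqrt(7))**2/28561 ≈ 0.019097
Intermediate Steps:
N = sqrt(7) (N = sqrt(-3 + 10) = sqrt(7) ≈ 2.6458)
C(I) = -26 + I (C(I) = -8 + (I - 18) = -8 + (-18 + I) = -26 + I)
s = 169 (s = (-13)**2 = 169)
(C(N)/s)**2 = ((-26 + sqrt(7))/169)**2 = ((-26 + sqrt(7))*(1/169))**2 = (-2/13 + sqrt(7)/169)**2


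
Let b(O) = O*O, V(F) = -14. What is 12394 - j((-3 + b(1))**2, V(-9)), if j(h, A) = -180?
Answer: 12574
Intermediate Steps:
b(O) = O**2
12394 - j((-3 + b(1))**2, V(-9)) = 12394 - 1*(-180) = 12394 + 180 = 12574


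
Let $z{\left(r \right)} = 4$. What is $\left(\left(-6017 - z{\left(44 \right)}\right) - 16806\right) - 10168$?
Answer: $-32995$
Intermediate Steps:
$\left(\left(-6017 - z{\left(44 \right)}\right) - 16806\right) - 10168 = \left(\left(-6017 - 4\right) - 16806\right) - 10168 = \left(-6021 - 16806\right) - 10168 = -22827 - 10168 = -32995$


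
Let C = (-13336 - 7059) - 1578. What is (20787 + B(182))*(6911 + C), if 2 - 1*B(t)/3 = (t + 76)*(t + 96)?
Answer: 2927736498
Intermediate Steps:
C = -21973 (C = -20395 - 1578 = -21973)
B(t) = 6 - 3*(76 + t)*(96 + t) (B(t) = 6 - 3*(t + 76)*(t + 96) = 6 - 3*(76 + t)*(96 + t))
(20787 + B(182))*(6911 + C) = (20787 + (-21882 - 516*182 - 3*182**2))*(6911 - 21973) = (20787 + (-21882 - 93912 - 3*33124))*(-15062) = (20787 + (-21882 - 93912 - 99372))*(-15062) = (20787 - 215166)*(-15062) = -194379*(-15062) = 2927736498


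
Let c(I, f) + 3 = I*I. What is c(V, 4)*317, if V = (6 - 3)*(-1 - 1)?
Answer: 10461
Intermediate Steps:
V = -6 (V = 3*(-2) = -6)
c(I, f) = -3 + I² (c(I, f) = -3 + I*I = -3 + I²)
c(V, 4)*317 = (-3 + (-6)²)*317 = (-3 + 36)*317 = 33*317 = 10461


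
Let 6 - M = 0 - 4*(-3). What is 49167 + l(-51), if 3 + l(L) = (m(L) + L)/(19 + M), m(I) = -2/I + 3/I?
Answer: 32593130/663 ≈ 49160.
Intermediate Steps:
m(I) = 1/I
M = -6 (M = 6 - (0 - 4*(-3)) = 6 - (0 + 12) = 6 - 1*12 = 6 - 12 = -6)
l(L) = -3 + L/13 + 1/(13*L) (l(L) = -3 + (1/L + L)/(19 - 6) = -3 + (L + 1/L)/13 = -3 + (L + 1/L)*(1/13) = -3 + (L/13 + 1/(13*L)) = -3 + L/13 + 1/(13*L))
49167 + l(-51) = 49167 + (1/13)*(1 - 51*(-39 - 51))/(-51) = 49167 + (1/13)*(-1/51)*(1 - 51*(-90)) = 49167 + (1/13)*(-1/51)*(1 + 4590) = 49167 + (1/13)*(-1/51)*4591 = 49167 - 4591/663 = 32593130/663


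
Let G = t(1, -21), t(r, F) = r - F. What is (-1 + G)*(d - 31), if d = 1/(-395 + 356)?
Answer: -8470/13 ≈ -651.54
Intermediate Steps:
d = -1/39 (d = 1/(-39) = -1/39 ≈ -0.025641)
G = 22 (G = 1 - 1*(-21) = 1 + 21 = 22)
(-1 + G)*(d - 31) = (-1 + 22)*(-1/39 - 31) = 21*(-1210/39) = -8470/13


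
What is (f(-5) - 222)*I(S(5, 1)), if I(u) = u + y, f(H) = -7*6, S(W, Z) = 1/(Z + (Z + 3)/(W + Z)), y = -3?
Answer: 3168/5 ≈ 633.60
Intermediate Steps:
S(W, Z) = 1/(Z + (3 + Z)/(W + Z))
f(H) = -42
I(u) = -3 + u (I(u) = u - 3 = -3 + u)
(f(-5) - 222)*I(S(5, 1)) = (-42 - 222)*(-3 + (5 + 1)/(3 + 1 + 1² + 5*1)) = -264*(-3 + 6/(3 + 1 + 1 + 5)) = -264*(-3 + 6/10) = -264*(-3 + (⅒)*6) = -264*(-3 + ⅗) = -264*(-12/5) = 3168/5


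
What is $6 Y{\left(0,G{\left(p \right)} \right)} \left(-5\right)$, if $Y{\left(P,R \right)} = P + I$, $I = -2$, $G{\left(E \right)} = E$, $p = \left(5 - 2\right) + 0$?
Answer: $60$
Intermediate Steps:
$p = 3$ ($p = 3 + 0 = 3$)
$Y{\left(P,R \right)} = -2 + P$ ($Y{\left(P,R \right)} = P - 2 = -2 + P$)
$6 Y{\left(0,G{\left(p \right)} \right)} \left(-5\right) = 6 \left(-2 + 0\right) \left(-5\right) = 6 \left(-2\right) \left(-5\right) = \left(-12\right) \left(-5\right) = 60$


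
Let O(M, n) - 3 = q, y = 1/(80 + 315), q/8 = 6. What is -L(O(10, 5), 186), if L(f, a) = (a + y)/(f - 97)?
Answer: 73471/18170 ≈ 4.0435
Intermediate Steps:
q = 48 (q = 8*6 = 48)
y = 1/395 ≈ 0.0025316
O(M, n) = 51 (O(M, n) = 3 + 48 = 51)
L(f, a) = (1/395 + a)/(-97 + f) (L(f, a) = (a + 1/395)/(f - 97) = (1/395 + a)/(-97 + f))
-L(O(10, 5), 186) = -(1/395 + 186)/(-97 + 51) = -73471/((-46)*395) = -(-1)*73471/(46*395) = -1*(-73471/18170) = 73471/18170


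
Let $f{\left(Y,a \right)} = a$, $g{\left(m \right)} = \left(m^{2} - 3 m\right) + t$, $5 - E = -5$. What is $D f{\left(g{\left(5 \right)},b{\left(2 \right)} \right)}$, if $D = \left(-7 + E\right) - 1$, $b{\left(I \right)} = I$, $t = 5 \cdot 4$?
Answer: $4$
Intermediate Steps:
$E = 10$ ($E = 5 - -5 = 5 + 5 = 10$)
$t = 20$
$g{\left(m \right)} = 20 + m^{2} - 3 m$ ($g{\left(m \right)} = \left(m^{2} - 3 m\right) + 20 = 20 + m^{2} - 3 m$)
$D = 2$ ($D = \left(-7 + 10\right) - 1 = 3 - 1 = 2$)
$D f{\left(g{\left(5 \right)},b{\left(2 \right)} \right)} = 2 \cdot 2 = 4$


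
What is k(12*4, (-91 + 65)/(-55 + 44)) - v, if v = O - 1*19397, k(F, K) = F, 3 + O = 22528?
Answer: -3080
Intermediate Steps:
O = 22525 (O = -3 + 22528 = 22525)
v = 3128 (v = 22525 - 1*19397 = 22525 - 19397 = 3128)
k(12*4, (-91 + 65)/(-55 + 44)) - v = 12*4 - 1*3128 = 48 - 3128 = -3080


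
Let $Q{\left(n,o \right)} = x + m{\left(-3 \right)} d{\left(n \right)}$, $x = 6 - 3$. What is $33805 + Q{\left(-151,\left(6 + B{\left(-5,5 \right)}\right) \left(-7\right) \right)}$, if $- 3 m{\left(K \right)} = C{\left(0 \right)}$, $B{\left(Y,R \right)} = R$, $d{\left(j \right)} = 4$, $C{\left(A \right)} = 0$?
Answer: $33808$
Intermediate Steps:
$m{\left(K \right)} = 0$ ($m{\left(K \right)} = \left(- \frac{1}{3}\right) 0 = 0$)
$x = 3$
$Q{\left(n,o \right)} = 3$ ($Q{\left(n,o \right)} = 3 + 0 \cdot 4 = 3 + 0 = 3$)
$33805 + Q{\left(-151,\left(6 + B{\left(-5,5 \right)}\right) \left(-7\right) \right)} = 33805 + 3 = 33808$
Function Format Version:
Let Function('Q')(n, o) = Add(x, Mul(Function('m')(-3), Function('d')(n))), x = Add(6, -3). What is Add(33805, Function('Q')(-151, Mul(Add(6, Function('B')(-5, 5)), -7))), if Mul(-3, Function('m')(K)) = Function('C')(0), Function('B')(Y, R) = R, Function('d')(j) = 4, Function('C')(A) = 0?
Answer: 33808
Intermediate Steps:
Function('m')(K) = 0 (Function('m')(K) = Mul(Rational(-1, 3), 0) = 0)
x = 3
Function('Q')(n, o) = 3 (Function('Q')(n, o) = Add(3, Mul(0, 4)) = Add(3, 0) = 3)
Add(33805, Function('Q')(-151, Mul(Add(6, Function('B')(-5, 5)), -7))) = Add(33805, 3) = 33808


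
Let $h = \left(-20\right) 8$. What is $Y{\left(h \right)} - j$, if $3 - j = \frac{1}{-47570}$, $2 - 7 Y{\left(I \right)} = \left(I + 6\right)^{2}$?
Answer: $- \frac{1129073957}{332990} \approx -3390.7$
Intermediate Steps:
$h = -160$
$Y{\left(I \right)} = \frac{2}{7} - \frac{\left(6 + I\right)^{2}}{7}$ ($Y{\left(I \right)} = \frac{2}{7} - \frac{\left(I + 6\right)^{2}}{7} = \frac{2}{7} - \frac{\left(6 + I\right)^{2}}{7}$)
$j = \frac{142711}{47570}$ ($j = 3 - \frac{1}{-47570} = 3 - - \frac{1}{47570} = 3 + \frac{1}{47570} = \frac{142711}{47570} \approx 3.0$)
$Y{\left(h \right)} - j = \left(\frac{2}{7} - \frac{\left(6 - 160\right)^{2}}{7}\right) - \frac{142711}{47570} = \left(\frac{2}{7} - \frac{\left(-154\right)^{2}}{7}\right) - \frac{142711}{47570} = \left(\frac{2}{7} - 3388\right) - \frac{142711}{47570} = - \frac{23714}{7} - \frac{142711}{47570} = - \frac{1129073957}{332990}$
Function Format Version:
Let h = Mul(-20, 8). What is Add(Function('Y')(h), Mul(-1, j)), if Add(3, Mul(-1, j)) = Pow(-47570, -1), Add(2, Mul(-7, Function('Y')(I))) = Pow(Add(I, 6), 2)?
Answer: Rational(-1129073957, 332990) ≈ -3390.7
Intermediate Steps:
h = -160
Function('Y')(I) = Add(Rational(2, 7), Mul(Rational(-1, 7), Pow(Add(6, I), 2))) (Function('Y')(I) = Add(Rational(2, 7), Mul(Rational(-1, 7), Pow(Add(I, 6), 2))) = Add(Rational(2, 7), Mul(Rational(-1, 7), Pow(Add(6, I), 2))))
j = Rational(142711, 47570) (j = Add(3, Mul(-1, Pow(-47570, -1))) = Add(3, Mul(-1, Rational(-1, 47570))) = Add(3, Rational(1, 47570)) = Rational(142711, 47570) ≈ 3.0000)
Add(Function('Y')(h), Mul(-1, j)) = Add(Add(Rational(2, 7), Mul(Rational(-1, 7), Pow(Add(6, -160), 2))), Mul(-1, Rational(142711, 47570))) = Add(Add(Rational(2, 7), Mul(Rational(-1, 7), Pow(-154, 2))), Rational(-142711, 47570)) = Add(Add(Rational(2, 7), Mul(Rational(-1, 7), 23716)), Rational(-142711, 47570)) = Add(Add(Rational(2, 7), -3388), Rational(-142711, 47570)) = Add(Rational(-23714, 7), Rational(-142711, 47570)) = Rational(-1129073957, 332990)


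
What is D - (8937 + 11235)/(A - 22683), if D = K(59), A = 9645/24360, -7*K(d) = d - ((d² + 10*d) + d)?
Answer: 150190906275/257855843 ≈ 582.46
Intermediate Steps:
K(d) = d²/7 + 10*d/7 (K(d) = -(d - ((d² + 10*d) + d))/7 = -(d - (d² + 11*d))/7 = -(d + (-d² - 11*d))/7 = -(-d² - 10*d)/7 = d²/7 + 10*d/7)
A = 643/1624 (A = 9645*(1/24360) = 643/1624 ≈ 0.39594)
D = 4071/7 (D = (⅐)*59*(10 + 59) = (⅐)*59*69 = 4071/7 ≈ 581.57)
D - (8937 + 11235)/(A - 22683) = 4071/7 - (8937 + 11235)/(643/1624 - 22683) = 4071/7 - 20172/(-36836549/1624) = 4071/7 - 20172*(-1624)/36836549 = 4071/7 - 1*(-32759328/36836549) = 4071/7 + 32759328/36836549 = 150190906275/257855843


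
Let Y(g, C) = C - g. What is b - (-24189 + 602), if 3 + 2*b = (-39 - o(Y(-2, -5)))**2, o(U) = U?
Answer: 48467/2 ≈ 24234.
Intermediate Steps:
b = 1293/2 (b = -3/2 + (-39 - (-5 - 1*(-2)))**2/2 = -3/2 + (-39 - (-5 + 2))**2/2 = -3/2 + (-39 - 1*(-3))**2/2 = -3/2 + (-39 + 3)**2/2 = -3/2 + (1/2)*(-36)**2 = -3/2 + (1/2)*1296 = -3/2 + 648 = 1293/2 ≈ 646.50)
b - (-24189 + 602) = 1293/2 - (-24189 + 602) = 1293/2 - 1*(-23587) = 1293/2 + 23587 = 48467/2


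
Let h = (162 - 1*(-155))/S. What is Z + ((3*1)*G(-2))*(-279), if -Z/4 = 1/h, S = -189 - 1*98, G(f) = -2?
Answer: 531806/317 ≈ 1677.6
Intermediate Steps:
S = -287 (S = -189 - 98 = -287)
h = -317/287 (h = (162 - 1*(-155))/(-287) = (162 + 155)*(-1/287) = 317*(-1/287) = -317/287 ≈ -1.1045)
Z = 1148/317 (Z = -4/(-317/287) = -4*(-287/317) = 1148/317 ≈ 3.6215)
Z + ((3*1)*G(-2))*(-279) = 1148/317 + ((3*1)*(-2))*(-279) = 1148/317 + (3*(-2))*(-279) = 1148/317 - 6*(-279) = 1148/317 + 1674 = 531806/317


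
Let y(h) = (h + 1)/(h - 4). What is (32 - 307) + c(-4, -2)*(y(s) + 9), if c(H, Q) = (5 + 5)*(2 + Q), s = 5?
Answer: -275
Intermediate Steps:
y(h) = (1 + h)/(-4 + h)
c(H, Q) = 20 + 10*Q (c(H, Q) = 10*(2 + Q) = 20 + 10*Q)
(32 - 307) + c(-4, -2)*(y(s) + 9) = (32 - 307) + (20 + 10*(-2))*((1 + 5)/(-4 + 5) + 9) = -275 + (20 - 20)*(6/1 + 9) = -275 + 0*(1*6 + 9) = -275 + 0*(6 + 9) = -275 + 0*15 = -275 + 0 = -275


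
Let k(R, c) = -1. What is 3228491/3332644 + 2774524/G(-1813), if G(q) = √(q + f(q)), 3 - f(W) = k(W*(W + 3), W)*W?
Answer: 461213/476092 - 2774524*I*√3623/3623 ≈ 0.96875 - 46095.0*I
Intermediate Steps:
f(W) = 3 + W (f(W) = 3 - (-1)*W = 3 + W)
G(q) = √(3 + 2*q) (G(q) = √(q + (3 + q)) = √(3 + 2*q))
3228491/3332644 + 2774524/G(-1813) = 3228491/3332644 + 2774524/(√(3 + 2*(-1813))) = 3228491*(1/3332644) + 2774524/(√(3 - 3626)) = 461213/476092 + 2774524/(√(-3623)) = 461213/476092 + 2774524/((I*√3623)) = 461213/476092 + 2774524*(-I*√3623/3623) = 461213/476092 - 2774524*I*√3623/3623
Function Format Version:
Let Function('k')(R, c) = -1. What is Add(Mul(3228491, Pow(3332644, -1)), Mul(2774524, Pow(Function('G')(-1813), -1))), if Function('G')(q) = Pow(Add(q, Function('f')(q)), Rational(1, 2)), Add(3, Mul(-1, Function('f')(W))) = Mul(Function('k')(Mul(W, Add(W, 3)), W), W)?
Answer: Add(Rational(461213, 476092), Mul(Rational(-2774524, 3623), I, Pow(3623, Rational(1, 2)))) ≈ Add(0.96875, Mul(-46095., I))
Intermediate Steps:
Function('f')(W) = Add(3, W) (Function('f')(W) = Add(3, Mul(-1, Mul(-1, W))) = Add(3, W))
Function('G')(q) = Pow(Add(3, Mul(2, q)), Rational(1, 2)) (Function('G')(q) = Pow(Add(q, Add(3, q)), Rational(1, 2)) = Pow(Add(3, Mul(2, q)), Rational(1, 2)))
Add(Mul(3228491, Pow(3332644, -1)), Mul(2774524, Pow(Function('G')(-1813), -1))) = Add(Mul(3228491, Pow(3332644, -1)), Mul(2774524, Pow(Pow(Add(3, Mul(2, -1813)), Rational(1, 2)), -1))) = Add(Mul(3228491, Rational(1, 3332644)), Mul(2774524, Pow(Pow(Add(3, -3626), Rational(1, 2)), -1))) = Add(Rational(461213, 476092), Mul(2774524, Pow(Pow(-3623, Rational(1, 2)), -1))) = Add(Rational(461213, 476092), Mul(2774524, Pow(Mul(I, Pow(3623, Rational(1, 2))), -1))) = Add(Rational(461213, 476092), Mul(2774524, Mul(Rational(-1, 3623), I, Pow(3623, Rational(1, 2))))) = Add(Rational(461213, 476092), Mul(Rational(-2774524, 3623), I, Pow(3623, Rational(1, 2))))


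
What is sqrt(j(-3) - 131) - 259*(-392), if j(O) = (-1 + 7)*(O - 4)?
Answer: 101528 + I*sqrt(173) ≈ 1.0153e+5 + 13.153*I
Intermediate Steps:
j(O) = -24 + 6*O (j(O) = 6*(-4 + O) = -24 + 6*O)
sqrt(j(-3) - 131) - 259*(-392) = sqrt((-24 + 6*(-3)) - 131) - 259*(-392) = sqrt((-24 - 18) - 131) + 101528 = sqrt(-42 - 131) + 101528 = sqrt(-173) + 101528 = I*sqrt(173) + 101528 = 101528 + I*sqrt(173)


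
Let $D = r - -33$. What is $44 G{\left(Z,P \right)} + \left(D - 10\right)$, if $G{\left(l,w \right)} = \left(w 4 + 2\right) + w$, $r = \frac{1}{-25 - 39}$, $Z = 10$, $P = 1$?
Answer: $\frac{21183}{64} \approx 330.98$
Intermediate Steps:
$r = - \frac{1}{64}$ ($r = \frac{1}{-64} = - \frac{1}{64} \approx -0.015625$)
$D = \frac{2111}{64}$ ($D = - \frac{1}{64} - -33 = - \frac{1}{64} + 33 = \frac{2111}{64} \approx 32.984$)
$G{\left(l,w \right)} = 2 + 5 w$ ($G{\left(l,w \right)} = \left(4 w + 2\right) + w = \left(2 + 4 w\right) + w = 2 + 5 w$)
$44 G{\left(Z,P \right)} + \left(D - 10\right) = 44 \left(2 + 5 \cdot 1\right) + \left(\frac{2111}{64} - 10\right) = 44 \left(2 + 5\right) + \frac{1471}{64} = 44 \cdot 7 + \frac{1471}{64} = 308 + \frac{1471}{64} = \frac{21183}{64}$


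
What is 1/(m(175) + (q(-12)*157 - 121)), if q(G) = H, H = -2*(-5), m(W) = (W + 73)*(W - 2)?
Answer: 1/44353 ≈ 2.2546e-5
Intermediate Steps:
m(W) = (-2 + W)*(73 + W) (m(W) = (73 + W)*(-2 + W) = (-2 + W)*(73 + W))
H = 10
q(G) = 10
1/(m(175) + (q(-12)*157 - 121)) = 1/((-146 + 175**2 + 71*175) + (10*157 - 121)) = 1/((-146 + 30625 + 12425) + (1570 - 121)) = 1/(42904 + 1449) = 1/44353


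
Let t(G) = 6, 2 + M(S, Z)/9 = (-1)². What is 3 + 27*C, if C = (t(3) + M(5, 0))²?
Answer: 246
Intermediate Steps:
M(S, Z) = -9 (M(S, Z) = -18 + 9*(-1)² = -18 + 9*1 = -18 + 9 = -9)
C = 9 (C = (6 - 9)² = (-3)² = 9)
3 + 27*C = 3 + 27*9 = 3 + 243 = 246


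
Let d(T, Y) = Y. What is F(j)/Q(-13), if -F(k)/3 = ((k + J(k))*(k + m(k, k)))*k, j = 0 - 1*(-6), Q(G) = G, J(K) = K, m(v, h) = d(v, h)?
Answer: 2592/13 ≈ 199.38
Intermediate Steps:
m(v, h) = h
j = 6 (j = 0 + 6 = 6)
F(k) = -12*k³ (F(k) = -3*(k + k)*(k + k)*k = -3*(2*k)*(2*k)*k = -3*4*k²*k = -12*k³)
F(j)/Q(-13) = -12*6³/(-13) = -12*216*(-1/13) = -2592*(-1/13) = 2592/13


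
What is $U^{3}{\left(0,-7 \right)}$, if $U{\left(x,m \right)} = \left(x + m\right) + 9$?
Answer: $8$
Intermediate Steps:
$U{\left(x,m \right)} = 9 + m + x$ ($U{\left(x,m \right)} = \left(m + x\right) + 9 = 9 + m + x$)
$U^{3}{\left(0,-7 \right)} = \left(9 - 7 + 0\right)^{3} = 2^{3} = 8$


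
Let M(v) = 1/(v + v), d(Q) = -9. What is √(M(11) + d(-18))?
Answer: I*√4334/22 ≈ 2.9924*I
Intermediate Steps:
M(v) = 1/(2*v)
√(M(11) + d(-18)) = √((½)/11 - 9) = √((½)*(1/11) - 9) = √(1/22 - 9) = √(-197/22) = I*√4334/22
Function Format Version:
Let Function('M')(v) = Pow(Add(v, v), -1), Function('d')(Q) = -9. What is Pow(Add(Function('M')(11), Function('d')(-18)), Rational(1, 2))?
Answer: Mul(Rational(1, 22), I, Pow(4334, Rational(1, 2))) ≈ Mul(2.9924, I)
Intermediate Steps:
Function('M')(v) = Mul(Rational(1, 2), Pow(v, -1)) (Function('M')(v) = Pow(Mul(2, v), -1) = Mul(Rational(1, 2), Pow(v, -1)))
Pow(Add(Function('M')(11), Function('d')(-18)), Rational(1, 2)) = Pow(Add(Mul(Rational(1, 2), Pow(11, -1)), -9), Rational(1, 2)) = Pow(Add(Mul(Rational(1, 2), Rational(1, 11)), -9), Rational(1, 2)) = Pow(Add(Rational(1, 22), -9), Rational(1, 2)) = Pow(Rational(-197, 22), Rational(1, 2)) = Mul(Rational(1, 22), I, Pow(4334, Rational(1, 2)))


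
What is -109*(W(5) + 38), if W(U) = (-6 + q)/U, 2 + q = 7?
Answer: -20601/5 ≈ -4120.2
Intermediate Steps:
q = 5 (q = -2 + 7 = 5)
W(U) = -1/U (W(U) = (-6 + 5)/U = -1/U)
-109*(W(5) + 38) = -109*(-1/5 + 38) = -109*(-1*⅕ + 38) = -109*(-⅕ + 38) = -109*189/5 = -20601/5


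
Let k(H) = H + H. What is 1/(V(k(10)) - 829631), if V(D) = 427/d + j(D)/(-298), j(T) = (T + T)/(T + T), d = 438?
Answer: -32631/27071657459 ≈ -1.2054e-6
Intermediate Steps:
k(H) = 2*H
j(T) = 1 (j(T) = (2*T)/((2*T)) = (2*T)*(1/(2*T)) = 1)
V(D) = 31702/32631 (V(D) = 427/438 + 1/(-298) = 427*(1/438) + 1*(-1/298) = 427/438 - 1/298 = 31702/32631)
1/(V(k(10)) - 829631) = 1/(31702/32631 - 829631) = 1/(-27071657459/32631) = -32631/27071657459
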